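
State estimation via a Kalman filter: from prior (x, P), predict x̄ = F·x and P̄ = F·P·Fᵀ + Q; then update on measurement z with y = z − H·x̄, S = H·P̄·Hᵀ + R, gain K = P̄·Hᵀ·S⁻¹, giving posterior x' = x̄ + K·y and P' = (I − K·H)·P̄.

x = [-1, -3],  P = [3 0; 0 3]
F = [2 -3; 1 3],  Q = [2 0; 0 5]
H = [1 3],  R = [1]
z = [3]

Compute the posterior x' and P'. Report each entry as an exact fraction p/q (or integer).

x' = [95/21, -6/11]
P' = [817/21 -13; -13 49/11]

x̄ = F·x = [7, -10]
P̄ = F·P·Fᵀ + Q = [41 -21; -21 35]
y = z − H·x̄ = [26]
S = H·P̄·Hᵀ + R = [231]
K = P̄·Hᵀ·S⁻¹ = [-2/21; 4/11]
x' = x̄ + K·y = [95/21, -6/11]
P' = (I − K·H)·P̄ = [817/21 -13; -13 49/11]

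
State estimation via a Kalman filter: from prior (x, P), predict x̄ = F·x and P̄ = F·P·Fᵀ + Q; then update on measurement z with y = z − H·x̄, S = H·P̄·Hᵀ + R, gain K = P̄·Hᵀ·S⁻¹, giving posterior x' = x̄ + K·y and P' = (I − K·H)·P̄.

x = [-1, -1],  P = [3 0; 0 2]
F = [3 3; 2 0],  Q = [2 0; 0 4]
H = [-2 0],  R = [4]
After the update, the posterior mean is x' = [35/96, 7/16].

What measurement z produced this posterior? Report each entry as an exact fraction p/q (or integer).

x̄ = F·x = [-6, -2]
P̄ = F·P·Fᵀ + Q = [47 18; 18 16]
S = H·P̄·Hᵀ + R = [192]
K = P̄·Hᵀ·S⁻¹ = [-47/96; -3/16]
x' − x̄ = [611/96, 39/16] = K·y
y = (KᵀK)⁻¹·Kᵀ·(x' − x̄) = [-13]
z = y + H·x̄ = [-13] + [12] = [-1]

z = [-1]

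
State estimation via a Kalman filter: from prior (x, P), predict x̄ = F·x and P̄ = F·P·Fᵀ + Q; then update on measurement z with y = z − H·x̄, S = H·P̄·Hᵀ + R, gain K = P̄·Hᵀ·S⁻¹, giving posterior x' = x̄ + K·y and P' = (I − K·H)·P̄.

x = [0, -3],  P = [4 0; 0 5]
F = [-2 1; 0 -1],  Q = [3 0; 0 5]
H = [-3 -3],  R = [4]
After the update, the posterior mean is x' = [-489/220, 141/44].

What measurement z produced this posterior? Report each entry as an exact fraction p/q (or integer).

x̄ = F·x = [-3, 3]
P̄ = F·P·Fᵀ + Q = [24 -5; -5 10]
S = H·P̄·Hᵀ + R = [220]
K = P̄·Hᵀ·S⁻¹ = [-57/220; -3/44]
x' − x̄ = [171/220, 9/44] = K·y
y = (KᵀK)⁻¹·Kᵀ·(x' − x̄) = [-3]
z = y + H·x̄ = [-3] + [0] = [-3]

z = [-3]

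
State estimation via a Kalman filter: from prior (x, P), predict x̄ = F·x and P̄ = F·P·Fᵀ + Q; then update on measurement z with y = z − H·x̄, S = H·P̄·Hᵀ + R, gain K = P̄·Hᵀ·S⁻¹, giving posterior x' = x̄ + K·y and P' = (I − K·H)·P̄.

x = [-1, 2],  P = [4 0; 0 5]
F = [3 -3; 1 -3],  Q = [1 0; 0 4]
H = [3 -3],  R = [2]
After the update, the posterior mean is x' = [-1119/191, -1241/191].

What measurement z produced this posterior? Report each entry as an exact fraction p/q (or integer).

x̄ = F·x = [-9, -7]
P̄ = F·P·Fᵀ + Q = [82 57; 57 53]
S = H·P̄·Hᵀ + R = [191]
K = P̄·Hᵀ·S⁻¹ = [75/191; 12/191]
x' − x̄ = [600/191, 96/191] = K·y
y = (KᵀK)⁻¹·Kᵀ·(x' − x̄) = [8]
z = y + H·x̄ = [8] + [-6] = [2]

z = [2]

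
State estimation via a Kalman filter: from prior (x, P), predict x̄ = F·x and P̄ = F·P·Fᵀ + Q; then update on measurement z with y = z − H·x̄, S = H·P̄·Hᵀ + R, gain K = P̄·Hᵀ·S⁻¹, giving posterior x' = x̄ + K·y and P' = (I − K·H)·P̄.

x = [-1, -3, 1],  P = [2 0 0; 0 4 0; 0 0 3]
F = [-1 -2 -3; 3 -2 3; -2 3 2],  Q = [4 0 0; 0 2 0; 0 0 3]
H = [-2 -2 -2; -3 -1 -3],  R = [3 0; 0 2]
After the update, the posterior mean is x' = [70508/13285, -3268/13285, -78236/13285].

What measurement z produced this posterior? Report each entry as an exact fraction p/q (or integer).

x̄ = F·x = [4, 6, -5]
P̄ = F·P·Fᵀ + Q = [49 -17 -38; -17 63 -18; -38 -18 59]
S = H·P̄·Hᵀ + R = [103 38; 38 143]
K = P̄·Hᵀ·S⁻¹ = [2324/13285 -2104/13285; -9604/13285 6454/13285; 852/13285 -4407/13285]
x' − x̄ = [17368/13285, -82978/13285, -11811/13285] = K·y
y = (KᵀK)⁻¹·Kᵀ·(x' − x̄) = [12, 5]
z = y + H·x̄ = [12, 5] + [-10, -3] = [2, 2]

z = [2, 2]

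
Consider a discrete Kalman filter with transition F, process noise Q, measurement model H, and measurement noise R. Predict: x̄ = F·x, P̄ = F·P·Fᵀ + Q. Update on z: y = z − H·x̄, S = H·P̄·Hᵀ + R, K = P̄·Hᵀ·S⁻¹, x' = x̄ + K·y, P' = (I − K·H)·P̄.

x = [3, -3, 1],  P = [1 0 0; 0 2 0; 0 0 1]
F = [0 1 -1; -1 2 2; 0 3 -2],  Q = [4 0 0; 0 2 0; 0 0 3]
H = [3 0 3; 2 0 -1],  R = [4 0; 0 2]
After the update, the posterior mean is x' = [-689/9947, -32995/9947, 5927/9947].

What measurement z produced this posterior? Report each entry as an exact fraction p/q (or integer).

x̄ = F·x = [-4, -7, -11]
P̄ = F·P·Fᵀ + Q = [7 2 8; 2 15 8; 8 8 25]
S = H·P̄·Hᵀ + R = [436 -9; -9 23]
K = P̄·Hᵀ·S⁻¹ = [1089/9947 3021/9947; 654/9947 -1474/9947; 2196/9947 -3033/9947]
x' − x̄ = [39099/9947, 36634/9947, 115344/9947] = K·y
y = (KᵀK)⁻¹·Kᵀ·(x' − x̄) = [47, -4]
z = y + H·x̄ = [47, -4] + [-45, 3] = [2, -1]

z = [2, -1]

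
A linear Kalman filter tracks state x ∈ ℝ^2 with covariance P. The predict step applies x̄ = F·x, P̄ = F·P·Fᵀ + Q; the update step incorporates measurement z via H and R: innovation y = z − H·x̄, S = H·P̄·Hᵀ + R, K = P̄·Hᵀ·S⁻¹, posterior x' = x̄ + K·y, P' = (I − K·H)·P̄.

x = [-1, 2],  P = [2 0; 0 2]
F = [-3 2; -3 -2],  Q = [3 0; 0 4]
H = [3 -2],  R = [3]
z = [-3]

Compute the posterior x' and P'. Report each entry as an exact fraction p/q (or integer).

x' = [53/132, 43/22]
P' = [3167/264 775/44; 775/44 585/22]

x̄ = F·x = [7, -1]
P̄ = F·P·Fᵀ + Q = [29 10; 10 30]
y = z − H·x̄ = [-26]
S = H·P̄·Hᵀ + R = [264]
K = P̄·Hᵀ·S⁻¹ = [67/264; -5/44]
x' = x̄ + K·y = [53/132, 43/22]
P' = (I − K·H)·P̄ = [3167/264 775/44; 775/44 585/22]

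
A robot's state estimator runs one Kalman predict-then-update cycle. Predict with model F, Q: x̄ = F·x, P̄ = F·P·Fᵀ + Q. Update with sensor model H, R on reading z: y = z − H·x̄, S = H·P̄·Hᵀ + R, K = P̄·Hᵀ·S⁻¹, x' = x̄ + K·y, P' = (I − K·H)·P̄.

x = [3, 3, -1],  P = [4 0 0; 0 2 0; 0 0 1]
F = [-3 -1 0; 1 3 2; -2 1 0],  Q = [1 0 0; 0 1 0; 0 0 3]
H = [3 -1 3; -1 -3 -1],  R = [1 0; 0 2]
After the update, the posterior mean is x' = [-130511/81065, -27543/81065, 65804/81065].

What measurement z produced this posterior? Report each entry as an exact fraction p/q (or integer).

z = [-2, 2]

x̄ = F·x = [-12, 10, -3]
P̄ = F·P·Fᵀ + Q = [39 -18 22; -18 27 -2; 22 -2 21]
S = H·P̄·Hᵀ + R = [1084 -71; -71 229]
K = P̄·Hᵀ·S⁻¹ = [45532/243195 6683/243195; -24254/243195 -72301/243195; 9124/81065 -10269/81065]
x' − x̄ = [842269/81065, -838193/81065, 308999/81065] = K·y
y = (KᵀK)⁻¹·Kᵀ·(x' − x̄) = [53, 17]
z = y + H·x̄ = [53, 17] + [-55, -15] = [-2, 2]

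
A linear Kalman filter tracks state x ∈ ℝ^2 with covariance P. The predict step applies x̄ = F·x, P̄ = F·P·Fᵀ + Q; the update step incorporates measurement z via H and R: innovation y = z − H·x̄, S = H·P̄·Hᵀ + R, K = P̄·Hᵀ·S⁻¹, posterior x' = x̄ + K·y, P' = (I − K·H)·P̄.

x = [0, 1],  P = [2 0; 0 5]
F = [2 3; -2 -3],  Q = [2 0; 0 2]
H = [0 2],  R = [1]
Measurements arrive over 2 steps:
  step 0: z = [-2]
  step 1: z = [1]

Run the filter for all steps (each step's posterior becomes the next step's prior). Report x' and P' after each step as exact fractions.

step 0: x' = [239/221, -223/221], P' = [919/221 -53/221; -53/221 55/221]
step 1: x' = [-8789/16129, 8145/16129], P' = [64073/16129 -3535/16129; -3535/16129 3977/16129]

step 0: x̄ = F·x = [3, -3]
step 0: P̄ = F·P·Fᵀ + Q = [55 -53; -53 55]
step 0: y = z − H·x̄ = [4]
step 0: S = H·P̄·Hᵀ + R = [221]
step 0: K = P̄·Hᵀ·S⁻¹ = [-106/221; 110/221]
step 0: x' = x̄ + K·y = [239/221, -223/221]
step 0: P' = (I − K·H)·P̄ = [919/221 -53/221; -53/221 55/221]
step 1: x̄ = F·x = [-191/221, 191/221]
step 1: P̄ = F·P·Fᵀ + Q = [3977/221 -3535/221; -3535/221 3977/221]
step 1: y = z − H·x̄ = [-161/221]
step 1: S = H·P̄·Hᵀ + R = [16129/221]
step 1: K = P̄·Hᵀ·S⁻¹ = [-7070/16129; 7954/16129]
step 1: x' = x̄ + K·y = [-8789/16129, 8145/16129]
step 1: P' = (I − K·H)·P̄ = [64073/16129 -3535/16129; -3535/16129 3977/16129]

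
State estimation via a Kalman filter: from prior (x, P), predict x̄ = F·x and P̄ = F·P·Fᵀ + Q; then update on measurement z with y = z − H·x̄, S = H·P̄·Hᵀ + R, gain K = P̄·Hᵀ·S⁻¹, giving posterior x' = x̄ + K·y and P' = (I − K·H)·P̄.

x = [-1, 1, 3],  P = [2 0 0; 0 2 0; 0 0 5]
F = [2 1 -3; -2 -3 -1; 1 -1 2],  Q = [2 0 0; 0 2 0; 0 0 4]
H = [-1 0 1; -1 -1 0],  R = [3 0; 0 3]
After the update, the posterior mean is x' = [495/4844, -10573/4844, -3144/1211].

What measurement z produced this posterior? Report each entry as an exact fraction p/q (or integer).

x̄ = F·x = [-10, -4, 4]
P̄ = F·P·Fᵀ + Q = [57 1 -28; 1 33 -8; -28 -8 28]
S = H·P̄·Hᵀ + R = [144 94; 94 95]
K = P̄·Hᵀ·S⁻¹ = [-2623/4844 -181/2422; 2341/4844 -2025/2422; 484/1211 -20/1211]
x' − x̄ = [48935/4844, 8803/4844, -7988/1211] = K·y
y = (KᵀK)⁻¹·Kᵀ·(x' − x̄) = [-17, -12]
z = y + H·x̄ = [-17, -12] + [14, 14] = [-3, 2]

z = [-3, 2]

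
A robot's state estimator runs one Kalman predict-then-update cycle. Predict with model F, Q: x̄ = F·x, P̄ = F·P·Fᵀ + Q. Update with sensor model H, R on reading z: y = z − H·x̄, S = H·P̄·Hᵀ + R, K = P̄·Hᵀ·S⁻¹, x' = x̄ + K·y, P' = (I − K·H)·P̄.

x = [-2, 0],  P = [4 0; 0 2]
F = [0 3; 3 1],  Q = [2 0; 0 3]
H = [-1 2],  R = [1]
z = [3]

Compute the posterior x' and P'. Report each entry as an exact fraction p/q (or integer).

x̄ = F·x = [0, -6]
P̄ = F·P·Fᵀ + Q = [20 6; 6 41]
y = z − H·x̄ = [15]
S = H·P̄·Hᵀ + R = [161]
K = P̄·Hᵀ·S⁻¹ = [-8/161; 76/161]
x' = x̄ + K·y = [-120/161, 174/161]
P' = (I − K·H)·P̄ = [3156/161 1574/161; 1574/161 825/161]

x' = [-120/161, 174/161]
P' = [3156/161 1574/161; 1574/161 825/161]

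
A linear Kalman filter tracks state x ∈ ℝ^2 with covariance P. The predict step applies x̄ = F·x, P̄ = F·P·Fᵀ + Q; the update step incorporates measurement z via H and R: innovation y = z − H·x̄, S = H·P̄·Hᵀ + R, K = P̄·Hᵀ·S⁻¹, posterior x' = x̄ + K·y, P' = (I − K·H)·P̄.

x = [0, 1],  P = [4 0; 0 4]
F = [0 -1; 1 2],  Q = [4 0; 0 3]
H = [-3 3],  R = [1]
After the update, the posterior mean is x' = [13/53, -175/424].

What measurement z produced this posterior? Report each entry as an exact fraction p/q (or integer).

x̄ = F·x = [-1, 2]
P̄ = F·P·Fᵀ + Q = [8 -8; -8 23]
S = H·P̄·Hᵀ + R = [424]
K = P̄·Hᵀ·S⁻¹ = [-6/53; 93/424]
x' − x̄ = [66/53, -1023/424] = K·y
y = (KᵀK)⁻¹·Kᵀ·(x' − x̄) = [-11]
z = y + H·x̄ = [-11] + [9] = [-2]

z = [-2]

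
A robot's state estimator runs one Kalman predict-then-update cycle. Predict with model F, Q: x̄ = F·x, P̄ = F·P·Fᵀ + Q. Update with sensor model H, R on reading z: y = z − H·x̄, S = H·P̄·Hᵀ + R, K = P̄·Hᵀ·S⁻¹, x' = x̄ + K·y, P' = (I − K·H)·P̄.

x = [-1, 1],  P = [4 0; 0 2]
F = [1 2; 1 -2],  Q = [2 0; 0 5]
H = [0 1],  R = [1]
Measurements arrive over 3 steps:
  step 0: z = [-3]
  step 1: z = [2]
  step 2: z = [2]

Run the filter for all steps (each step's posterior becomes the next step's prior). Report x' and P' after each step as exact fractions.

step 0: x' = [1, -3], P' = [118/9 -2/9; -2/9 17/18]
step 1: x' = [-745/107, 473/214], P' = [1534/107 42/107; 42/107 205/214]
step 2: x' = [4448/1209, 1702/1209], P' = [20378/1209 562/1209; 562/1209 2311/2418]

step 0: x̄ = F·x = [1, -3]
step 0: P̄ = F·P·Fᵀ + Q = [14 -4; -4 17]
step 0: y = z − H·x̄ = [0]
step 0: S = H·P̄·Hᵀ + R = [18]
step 0: K = P̄·Hᵀ·S⁻¹ = [-2/9; 17/18]
step 0: x' = x̄ + K·y = [1, -3]
step 0: P' = (I − K·H)·P̄ = [118/9 -2/9; -2/9 17/18]
step 1: x̄ = F·x = [-5, 7]
step 1: P̄ = F·P·Fᵀ + Q = [18 28/3; 28/3 205/9]
step 1: y = z − H·x̄ = [-5]
step 1: S = H·P̄·Hᵀ + R = [214/9]
step 1: K = P̄·Hᵀ·S⁻¹ = [42/107; 205/214]
step 1: x' = x̄ + K·y = [-745/107, 473/214]
step 1: P' = (I − K·H)·P̄ = [1534/107 42/107; 42/107 205/214]
step 2: x̄ = F·x = [-272/107, -1218/107]
step 2: P̄ = F·P·Fᵀ + Q = [2326/107 1124/107; 1124/107 2311/107]
step 2: y = z − H·x̄ = [1432/107]
step 2: S = H·P̄·Hᵀ + R = [2418/107]
step 2: K = P̄·Hᵀ·S⁻¹ = [562/1209; 2311/2418]
step 2: x' = x̄ + K·y = [4448/1209, 1702/1209]
step 2: P' = (I − K·H)·P̄ = [20378/1209 562/1209; 562/1209 2311/2418]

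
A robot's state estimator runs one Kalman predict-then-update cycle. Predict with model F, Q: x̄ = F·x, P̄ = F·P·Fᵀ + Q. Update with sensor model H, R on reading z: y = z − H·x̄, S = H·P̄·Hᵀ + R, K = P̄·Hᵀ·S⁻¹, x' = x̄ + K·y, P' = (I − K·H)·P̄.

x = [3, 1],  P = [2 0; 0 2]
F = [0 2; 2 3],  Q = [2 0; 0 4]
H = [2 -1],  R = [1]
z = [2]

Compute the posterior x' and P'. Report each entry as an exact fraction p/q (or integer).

x' = [102/23, 165/23]
P' = [166/23 324/23; 324/23 654/23]

x̄ = F·x = [2, 9]
P̄ = F·P·Fᵀ + Q = [10 12; 12 30]
y = z − H·x̄ = [7]
S = H·P̄·Hᵀ + R = [23]
K = P̄·Hᵀ·S⁻¹ = [8/23; -6/23]
x' = x̄ + K·y = [102/23, 165/23]
P' = (I − K·H)·P̄ = [166/23 324/23; 324/23 654/23]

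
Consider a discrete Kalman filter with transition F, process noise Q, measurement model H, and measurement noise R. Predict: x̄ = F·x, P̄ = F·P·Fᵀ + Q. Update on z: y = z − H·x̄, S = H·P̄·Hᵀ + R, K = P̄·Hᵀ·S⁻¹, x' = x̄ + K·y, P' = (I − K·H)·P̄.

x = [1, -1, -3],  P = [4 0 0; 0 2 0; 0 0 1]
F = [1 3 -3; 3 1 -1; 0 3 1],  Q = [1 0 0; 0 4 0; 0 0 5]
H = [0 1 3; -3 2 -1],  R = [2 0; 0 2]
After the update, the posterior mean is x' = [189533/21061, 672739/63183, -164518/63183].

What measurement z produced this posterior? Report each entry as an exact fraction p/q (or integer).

z = [3, -3]

x̄ = F·x = [7, 5, -6]
P̄ = F·P·Fᵀ + Q = [32 21 15; 21 43 5; 15 5 24]
S = H·P̄·Hᵀ + R = [291 -159; -159 304]
K = P̄·Hᵀ·S⁻¹ = [3031/21061 -3195/21061; 20494/63183 4820/21061; 14027/63183 -1642/21061]
x' − x̄ = [42106/21061, 356824/63183, 214580/63183] = K·y
y = (KᵀK)⁻¹·Kᵀ·(x' − x̄) = [16, 2]
z = y + H·x̄ = [16, 2] + [-13, -5] = [3, -3]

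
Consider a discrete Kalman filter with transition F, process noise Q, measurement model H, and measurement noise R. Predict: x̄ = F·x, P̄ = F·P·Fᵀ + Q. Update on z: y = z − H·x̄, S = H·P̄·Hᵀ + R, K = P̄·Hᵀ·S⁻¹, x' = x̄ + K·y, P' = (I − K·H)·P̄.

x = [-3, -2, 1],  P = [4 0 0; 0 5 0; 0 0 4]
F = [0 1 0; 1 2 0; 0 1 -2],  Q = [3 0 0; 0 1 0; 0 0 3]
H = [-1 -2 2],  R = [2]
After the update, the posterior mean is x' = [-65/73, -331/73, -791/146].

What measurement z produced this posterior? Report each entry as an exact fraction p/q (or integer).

z = [-1]

x̄ = F·x = [-2, -7, -4]
P̄ = F·P·Fᵀ + Q = [8 10 5; 10 25 10; 5 10 24]
S = H·P̄·Hᵀ + R = [146]
K = P̄·Hᵀ·S⁻¹ = [-9/73; -20/73; 23/146]
x' − x̄ = [81/73, 180/73, -207/146] = K·y
y = (KᵀK)⁻¹·Kᵀ·(x' − x̄) = [-9]
z = y + H·x̄ = [-9] + [8] = [-1]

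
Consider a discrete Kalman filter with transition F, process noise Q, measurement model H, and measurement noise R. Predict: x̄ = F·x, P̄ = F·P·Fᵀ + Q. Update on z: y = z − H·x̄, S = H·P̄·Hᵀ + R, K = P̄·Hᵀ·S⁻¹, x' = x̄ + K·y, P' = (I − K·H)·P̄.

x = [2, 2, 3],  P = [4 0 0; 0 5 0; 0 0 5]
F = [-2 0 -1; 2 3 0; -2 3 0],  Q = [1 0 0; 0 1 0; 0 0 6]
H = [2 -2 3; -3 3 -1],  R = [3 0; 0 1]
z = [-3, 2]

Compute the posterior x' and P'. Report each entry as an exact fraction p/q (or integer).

x̄ = F·x = [-7, 10, 2]
P̄ = F·P·Fᵀ + Q = [22 -16 16; -16 62 29; 16 29 67]
y = z − H·x̄ = [25, -47]
S = H·P̄·Hᵀ + R = [914 -754; -754 1034]
K = P̄·Hᵀ·S⁻¹ = [7549/94140 -6331/94140; 10403/47070 8459/23535; 79919/188280 53179/188280]
x' = x̄ + K·y = [-28783/15690, -21457/15690, -20813/31380]
P' = (I − K·H)·P̄ = [155987/47070 78124/23535 7897/94140; 78124/23535 167957/47070 18209/47070; 7897/94140 18209/47070 117947/188280]

x' = [-28783/15690, -21457/15690, -20813/31380]
P' = [155987/47070 78124/23535 7897/94140; 78124/23535 167957/47070 18209/47070; 7897/94140 18209/47070 117947/188280]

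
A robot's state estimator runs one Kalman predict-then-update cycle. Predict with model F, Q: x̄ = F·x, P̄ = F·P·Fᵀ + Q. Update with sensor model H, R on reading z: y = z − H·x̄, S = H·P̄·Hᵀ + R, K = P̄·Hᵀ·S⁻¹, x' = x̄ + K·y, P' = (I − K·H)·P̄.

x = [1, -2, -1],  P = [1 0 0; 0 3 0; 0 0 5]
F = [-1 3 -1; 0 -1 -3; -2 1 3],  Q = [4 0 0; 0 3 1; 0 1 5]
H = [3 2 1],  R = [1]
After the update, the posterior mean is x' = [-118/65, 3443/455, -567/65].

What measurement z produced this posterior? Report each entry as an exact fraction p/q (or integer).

z = [1]

x̄ = F·x = [-6, 5, -7]
P̄ = F·P·Fᵀ + Q = [37 6 -4; 6 51 -47; -4 -47 57]
S = H·P̄·Hᵀ + R = [455]
K = P̄·Hᵀ·S⁻¹ = [17/65; 73/455; -7/65]
x' − x̄ = [272/65, 1168/455, -112/65] = K·y
y = (KᵀK)⁻¹·Kᵀ·(x' − x̄) = [16]
z = y + H·x̄ = [16] + [-15] = [1]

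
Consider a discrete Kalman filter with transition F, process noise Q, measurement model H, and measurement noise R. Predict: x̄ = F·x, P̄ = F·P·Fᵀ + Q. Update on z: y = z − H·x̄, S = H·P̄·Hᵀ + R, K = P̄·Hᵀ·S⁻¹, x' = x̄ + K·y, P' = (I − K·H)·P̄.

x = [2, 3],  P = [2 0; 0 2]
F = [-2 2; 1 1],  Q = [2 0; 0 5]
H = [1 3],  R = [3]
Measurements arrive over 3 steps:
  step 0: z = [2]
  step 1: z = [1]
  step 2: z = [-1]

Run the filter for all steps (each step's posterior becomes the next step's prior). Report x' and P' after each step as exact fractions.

step 0: x̄ = F·x = [2, 5]
step 0: P̄ = F·P·Fᵀ + Q = [18 0; 0 9]
step 0: y = z − H·x̄ = [-15]
step 0: S = H·P̄·Hᵀ + R = [102]
step 0: K = P̄·Hᵀ·S⁻¹ = [3/17; 9/34]
step 0: x' = x̄ + K·y = [-11/17, 35/34]
step 0: P' = (I − K·H)·P̄ = [252/17 -81/17; -81/17 63/34]
step 1: x̄ = F·x = [57/17, 13/34]
step 1: P̄ = F·P·Fᵀ + Q = [1816/17 -441/17; -441/17 413/34]
step 1: y = z − H·x̄ = [-7/2]
step 1: S = H·P̄·Hᵀ + R = [127/2]
step 1: K = P̄·Hᵀ·S⁻¹ = [58/127; 21/127]
step 1: x' = x̄ + K·y = [3788/2159, -424/2159]
step 1: P' = (I − K·H)·P̄ = [202038/2159 -66360/2159; -66360/2159 22477/2159]
step 2: x̄ = F·x = [-8424/2159, 3364/2159]
step 2: P̄ = F·P·Fᵀ + Q = [1433258/2159 -359122/2159; -359122/2159 102590/2159]
step 2: y = z − H·x̄ = [-3827/2159]
step 2: S = H·P̄·Hᵀ + R = [208313/2159]
step 2: K = P̄·Hᵀ·S⁻¹ = [355892/208313; -7336/29759]
step 2: x' = x̄ + K·y = [-1443644/208313, 59372/29759]
step 2: P' = (I − K·H)·P̄ = [79623510/208313 -3740754/29759; -3740754/29759 1239582/29759]

step 0: x' = [-11/17, 35/34], P' = [252/17 -81/17; -81/17 63/34]
step 1: x' = [3788/2159, -424/2159], P' = [202038/2159 -66360/2159; -66360/2159 22477/2159]
step 2: x' = [-1443644/208313, 59372/29759], P' = [79623510/208313 -3740754/29759; -3740754/29759 1239582/29759]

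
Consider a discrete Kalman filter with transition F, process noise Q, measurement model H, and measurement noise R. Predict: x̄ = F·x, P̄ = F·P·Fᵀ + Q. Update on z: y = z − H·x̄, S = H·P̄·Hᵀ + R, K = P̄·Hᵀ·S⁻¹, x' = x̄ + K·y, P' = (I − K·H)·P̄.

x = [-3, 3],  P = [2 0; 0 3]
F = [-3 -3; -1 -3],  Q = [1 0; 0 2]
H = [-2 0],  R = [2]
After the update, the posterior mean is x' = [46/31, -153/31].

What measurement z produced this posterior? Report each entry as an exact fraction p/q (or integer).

x̄ = F·x = [0, -6]
P̄ = F·P·Fᵀ + Q = [46 33; 33 31]
S = H·P̄·Hᵀ + R = [186]
K = P̄·Hᵀ·S⁻¹ = [-46/93; -11/31]
x' − x̄ = [46/31, 33/31] = K·y
y = (KᵀK)⁻¹·Kᵀ·(x' − x̄) = [-3]
z = y + H·x̄ = [-3] + [0] = [-3]

z = [-3]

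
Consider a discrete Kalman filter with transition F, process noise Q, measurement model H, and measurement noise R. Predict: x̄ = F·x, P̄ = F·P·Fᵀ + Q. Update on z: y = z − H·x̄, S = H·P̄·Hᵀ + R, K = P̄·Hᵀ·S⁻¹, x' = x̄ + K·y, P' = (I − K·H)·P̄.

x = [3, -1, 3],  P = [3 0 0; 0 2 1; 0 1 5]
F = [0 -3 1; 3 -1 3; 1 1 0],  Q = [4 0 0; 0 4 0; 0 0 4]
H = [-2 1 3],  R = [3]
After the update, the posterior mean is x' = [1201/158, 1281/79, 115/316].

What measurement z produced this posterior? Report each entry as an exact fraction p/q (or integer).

x̄ = F·x = [6, 19, 2]
P̄ = F·P·Fᵀ + Q = [21 11 -5; 11 72 10; -5 10 9]
S = H·P̄·Hᵀ + R = [316]
K = P̄·Hᵀ·S⁻¹ = [-23/158; 20/79; 47/316]
x' − x̄ = [253/158, -220/79, -517/316] = K·y
y = (KᵀK)⁻¹·Kᵀ·(x' − x̄) = [-11]
z = y + H·x̄ = [-11] + [13] = [2]

z = [2]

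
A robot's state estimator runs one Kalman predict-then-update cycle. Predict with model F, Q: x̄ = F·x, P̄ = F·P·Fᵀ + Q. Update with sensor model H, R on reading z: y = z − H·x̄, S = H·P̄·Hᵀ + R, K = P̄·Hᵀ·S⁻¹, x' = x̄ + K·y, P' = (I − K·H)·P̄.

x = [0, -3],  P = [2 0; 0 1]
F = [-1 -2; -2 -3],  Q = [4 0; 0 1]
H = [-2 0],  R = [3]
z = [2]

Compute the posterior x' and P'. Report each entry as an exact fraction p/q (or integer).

x' = [-22/43, 107/43]
P' = [30/43 30/43; 30/43 374/43]

x̄ = F·x = [6, 9]
P̄ = F·P·Fᵀ + Q = [10 10; 10 18]
y = z − H·x̄ = [14]
S = H·P̄·Hᵀ + R = [43]
K = P̄·Hᵀ·S⁻¹ = [-20/43; -20/43]
x' = x̄ + K·y = [-22/43, 107/43]
P' = (I − K·H)·P̄ = [30/43 30/43; 30/43 374/43]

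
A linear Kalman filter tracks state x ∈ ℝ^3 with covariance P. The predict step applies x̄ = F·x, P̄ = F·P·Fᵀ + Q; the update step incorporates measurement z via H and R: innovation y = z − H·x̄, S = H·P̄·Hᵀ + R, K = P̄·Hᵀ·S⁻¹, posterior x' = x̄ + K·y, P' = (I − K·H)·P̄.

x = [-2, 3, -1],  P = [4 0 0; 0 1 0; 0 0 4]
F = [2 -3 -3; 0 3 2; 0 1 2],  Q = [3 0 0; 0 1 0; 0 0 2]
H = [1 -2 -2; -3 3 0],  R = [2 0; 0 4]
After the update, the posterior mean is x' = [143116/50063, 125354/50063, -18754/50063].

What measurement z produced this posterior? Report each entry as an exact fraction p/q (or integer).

z = [-2, -2]

x̄ = F·x = [-10, 7, 1]
P̄ = F·P·Fᵀ + Q = [64 -33 -27; -33 26 19; -27 19 19]
S = H·P̄·Hᵀ + R = [638 -921; -921 1408]
K = P̄·Hᵀ·S⁻¹ = [-8939/50063 -16194/50063; -10167/50063 -357/50063; -17926/50063 -6819/50063]
x' − x̄ = [643746/50063, -225087/50063, -68817/50063] = K·y
y = (KᵀK)⁻¹·Kᵀ·(x' − x̄) = [24, -53]
z = y + H·x̄ = [24, -53] + [-26, 51] = [-2, -2]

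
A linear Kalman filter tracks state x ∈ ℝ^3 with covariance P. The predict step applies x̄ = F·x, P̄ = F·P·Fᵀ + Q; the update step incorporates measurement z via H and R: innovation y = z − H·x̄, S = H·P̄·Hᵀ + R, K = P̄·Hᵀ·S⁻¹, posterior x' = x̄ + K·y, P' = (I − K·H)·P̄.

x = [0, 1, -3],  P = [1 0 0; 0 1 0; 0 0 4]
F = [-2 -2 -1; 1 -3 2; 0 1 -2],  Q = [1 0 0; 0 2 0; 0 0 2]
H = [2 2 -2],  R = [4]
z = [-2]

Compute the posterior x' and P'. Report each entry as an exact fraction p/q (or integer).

x̄ = F·x = [1, -9, 7]
P̄ = F·P·Fᵀ + Q = [13 -4 6; -4 28 -19; 6 -19 19]
y = z − H·x̄ = [28]
S = H·P̄·Hᵀ + R = [316]
K = P̄·Hᵀ·S⁻¹ = [3/158; 43/158; -16/79]
x' = x̄ + K·y = [121/79, -109/79, 105/79]
P' = (I − K·H)·P̄ = [1018/79 -445/79 570/79; -445/79 363/79 -125/79; 570/79 -125/79 477/79]

x' = [121/79, -109/79, 105/79]
P' = [1018/79 -445/79 570/79; -445/79 363/79 -125/79; 570/79 -125/79 477/79]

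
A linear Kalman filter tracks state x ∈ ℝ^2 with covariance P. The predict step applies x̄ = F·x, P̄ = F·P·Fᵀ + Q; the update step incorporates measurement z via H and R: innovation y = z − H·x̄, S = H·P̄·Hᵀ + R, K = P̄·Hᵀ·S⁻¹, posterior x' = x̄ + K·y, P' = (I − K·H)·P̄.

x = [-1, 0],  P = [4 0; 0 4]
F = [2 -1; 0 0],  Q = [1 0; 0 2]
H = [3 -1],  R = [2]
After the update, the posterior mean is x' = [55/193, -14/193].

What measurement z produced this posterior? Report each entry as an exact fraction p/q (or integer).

x̄ = F·x = [-2, 0]
P̄ = F·P·Fᵀ + Q = [21 0; 0 2]
S = H·P̄·Hᵀ + R = [193]
K = P̄·Hᵀ·S⁻¹ = [63/193; -2/193]
x' − x̄ = [441/193, -14/193] = K·y
y = (KᵀK)⁻¹·Kᵀ·(x' − x̄) = [7]
z = y + H·x̄ = [7] + [-6] = [1]

z = [1]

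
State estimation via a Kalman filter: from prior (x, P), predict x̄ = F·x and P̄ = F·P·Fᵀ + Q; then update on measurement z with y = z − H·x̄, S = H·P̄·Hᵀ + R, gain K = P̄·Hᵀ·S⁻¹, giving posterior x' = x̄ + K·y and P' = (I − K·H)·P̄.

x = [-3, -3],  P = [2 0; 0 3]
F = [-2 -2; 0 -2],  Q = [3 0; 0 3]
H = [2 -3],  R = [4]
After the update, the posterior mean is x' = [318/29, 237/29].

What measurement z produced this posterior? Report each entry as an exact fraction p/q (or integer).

x̄ = F·x = [12, 6]
P̄ = F·P·Fᵀ + Q = [23 12; 12 15]
S = H·P̄·Hᵀ + R = [87]
K = P̄·Hᵀ·S⁻¹ = [10/87; -7/29]
x' − x̄ = [-30/29, 63/29] = K·y
y = (KᵀK)⁻¹·Kᵀ·(x' − x̄) = [-9]
z = y + H·x̄ = [-9] + [6] = [-3]

z = [-3]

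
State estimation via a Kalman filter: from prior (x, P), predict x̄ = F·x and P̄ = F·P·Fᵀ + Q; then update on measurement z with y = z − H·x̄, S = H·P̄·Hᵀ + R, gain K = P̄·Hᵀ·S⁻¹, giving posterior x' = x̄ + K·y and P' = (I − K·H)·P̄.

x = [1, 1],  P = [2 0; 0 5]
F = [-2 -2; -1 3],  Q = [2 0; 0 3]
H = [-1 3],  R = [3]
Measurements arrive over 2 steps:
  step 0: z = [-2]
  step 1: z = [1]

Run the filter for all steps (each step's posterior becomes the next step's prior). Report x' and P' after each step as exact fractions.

step 0: x̄ = F·x = [-4, 2]
step 0: P̄ = F·P·Fᵀ + Q = [30 -26; -26 50]
step 0: y = z − H·x̄ = [-12]
step 0: S = H·P̄·Hᵀ + R = [639]
step 0: K = P̄·Hᵀ·S⁻¹ = [-12/71; 176/639]
step 0: x' = x̄ + K·y = [-140/71, -278/213]
step 0: P' = (I − K·H)·P̄ = [834/71 266/71; 266/71 974/639]
step 1: x̄ = F·x = [1396/213, -138/71]
step 1: P̄ = F·P·Fᵀ + Q = [54350/639 -136/213; -136/213 425/71]
step 1: y = z − H·x̄ = [2851/213]
step 1: S = H·P̄·Hᵀ + R = [93140/639]
step 1: K = P̄·Hᵀ·S⁻¹ = [-27787/46570; 11883/93140]
step 1: x' = x̄ + K·y = [-66709/46570, -21979/93140]
step 1: P' = (I − K·H)·P̄ = [772179/23285 486999/46570; 486999/46570 336549/93140]

step 0: x' = [-140/71, -278/213], P' = [834/71 266/71; 266/71 974/639]
step 1: x' = [-66709/46570, -21979/93140], P' = [772179/23285 486999/46570; 486999/46570 336549/93140]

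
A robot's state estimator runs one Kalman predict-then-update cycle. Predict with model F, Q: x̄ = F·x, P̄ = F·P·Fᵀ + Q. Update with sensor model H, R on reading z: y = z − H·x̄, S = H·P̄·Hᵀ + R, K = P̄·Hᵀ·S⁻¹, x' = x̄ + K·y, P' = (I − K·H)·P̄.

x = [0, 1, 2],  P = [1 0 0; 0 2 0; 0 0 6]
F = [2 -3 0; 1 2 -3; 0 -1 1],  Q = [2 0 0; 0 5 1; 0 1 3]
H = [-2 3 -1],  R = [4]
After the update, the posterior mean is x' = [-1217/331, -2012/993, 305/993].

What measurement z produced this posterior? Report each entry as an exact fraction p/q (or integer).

x̄ = F·x = [-3, -4, 1]
P̄ = F·P·Fᵀ + Q = [24 -10 6; -10 68 -21; 6 -21 11]
S = H·P̄·Hᵀ + R = [993]
K = P̄·Hᵀ·S⁻¹ = [-28/331; 245/993; -86/993]
x' − x̄ = [-224/331, 1960/993, -688/993] = K·y
y = (KᵀK)⁻¹·Kᵀ·(x' − x̄) = [8]
z = y + H·x̄ = [8] + [-7] = [1]

z = [1]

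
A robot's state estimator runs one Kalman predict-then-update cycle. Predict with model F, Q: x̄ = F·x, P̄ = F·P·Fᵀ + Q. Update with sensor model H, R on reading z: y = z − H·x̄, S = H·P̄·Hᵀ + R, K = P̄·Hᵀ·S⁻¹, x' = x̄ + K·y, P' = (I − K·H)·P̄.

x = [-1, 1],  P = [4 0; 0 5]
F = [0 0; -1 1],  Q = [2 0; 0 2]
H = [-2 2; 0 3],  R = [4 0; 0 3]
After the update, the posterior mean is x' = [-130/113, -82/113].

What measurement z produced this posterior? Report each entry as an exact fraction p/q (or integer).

z = [2, -3]

x̄ = F·x = [0, 2]
P̄ = F·P·Fᵀ + Q = [2 0; 0 11]
S = H·P̄·Hᵀ + R = [56 66; 66 102]
K = P̄·Hᵀ·S⁻¹ = [-34/113 22/113; 11/226 33/113]
x' − x̄ = [-130/113, -308/113] = K·y
y = (KᵀK)⁻¹·Kᵀ·(x' − x̄) = [-2, -9]
z = y + H·x̄ = [-2, -9] + [4, 6] = [2, -3]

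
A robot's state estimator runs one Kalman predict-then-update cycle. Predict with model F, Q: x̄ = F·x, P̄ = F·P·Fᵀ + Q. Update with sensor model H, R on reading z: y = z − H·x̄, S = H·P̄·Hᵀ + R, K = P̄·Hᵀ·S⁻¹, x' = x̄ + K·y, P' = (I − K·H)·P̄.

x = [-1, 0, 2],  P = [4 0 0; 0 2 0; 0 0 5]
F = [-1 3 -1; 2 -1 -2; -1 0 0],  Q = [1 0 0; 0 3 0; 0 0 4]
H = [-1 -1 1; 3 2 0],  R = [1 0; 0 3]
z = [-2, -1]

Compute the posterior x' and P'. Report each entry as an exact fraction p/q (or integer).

x̄ = F·x = [-1, -6, 1]
P̄ = F·P·Fᵀ + Q = [28 -4 4; -4 41 -8; 4 -8 8]
y = z − H·x̄ = [-10, 14]
S = H·P̄·Hᵀ + R = [78 -150; -150 371]
K = P̄·Hᵀ·S⁻¹ = [1990/3219 488/1073; -2065/2146 -215/1073; 642/1073 248/1073]
x' = x̄ + K·y = [-2623/3219, 877/1073, -1875/1073]
P' = (I − K·H)·P̄ = [18668/3219 -8602/1073 -1716/1073; -8602/1073 25161/2146 2946/1073; -1716/1073 2946/1073 1872/1073]

x' = [-2623/3219, 877/1073, -1875/1073]
P' = [18668/3219 -8602/1073 -1716/1073; -8602/1073 25161/2146 2946/1073; -1716/1073 2946/1073 1872/1073]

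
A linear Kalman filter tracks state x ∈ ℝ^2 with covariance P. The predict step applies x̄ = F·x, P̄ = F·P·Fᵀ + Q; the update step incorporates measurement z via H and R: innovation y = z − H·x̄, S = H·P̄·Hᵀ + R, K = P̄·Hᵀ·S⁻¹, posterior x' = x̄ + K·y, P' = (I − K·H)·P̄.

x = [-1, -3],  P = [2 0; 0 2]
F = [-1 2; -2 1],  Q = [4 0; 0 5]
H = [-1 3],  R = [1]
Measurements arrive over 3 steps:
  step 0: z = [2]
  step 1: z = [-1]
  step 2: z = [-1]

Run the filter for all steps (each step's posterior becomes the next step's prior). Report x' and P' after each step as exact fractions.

step 0: x̄ = F·x = [-5, -1]
step 0: P̄ = F·P·Fᵀ + Q = [14 8; 8 15]
step 0: y = z − H·x̄ = [0]
step 0: S = H·P̄·Hᵀ + R = [102]
step 0: K = P̄·Hᵀ·S⁻¹ = [5/51; 37/102]
step 0: x' = x̄ + K·y = [-5, -1]
step 0: P' = (I − K·H)·P̄ = [664/51 223/51; 223/51 161/102]
step 1: x̄ = F·x = [3, 9]
step 1: P̄ = F·P·Fᵀ + Q = [298/51 22/3; 22/3 247/6]
step 1: y = z − H·x̄ = [-25]
step 1: S = H·P̄·Hᵀ + R = [34001/102]
step 1: K = P̄·Hᵀ·S⁻¹ = [1648/34001; 11849/34001]
step 1: x' = x̄ + K·y = [60803/34001, 9784/34001]
step 1: P' = (I − K·H)·P̄ = [172046/34001 57898/34001; 57898/34001 23249/34001]
step 2: x̄ = F·x = [-41235/34001, -111822/34001]
step 2: P̄ = F·P·Fᵀ + Q = [169454/34001 101100/34001; 101100/34001 649846/34001]
step 2: y = z − H·x̄ = [260230/34001]
step 2: S = H·P̄·Hᵀ + R = [5445469/34001]
step 2: K = P̄·Hᵀ·S⁻¹ = [133846/5445469; 1848438/5445469]
step 2: x' = x̄ + K·y = [-5579635/5445469, -3761778/5445469]
step 2: P' = (I − K·H)·P̄ = [26612210/5445469 8915352/5445469; 8915352/5445469 3587930/5445469]

step 0: x' = [-5, -1], P' = [664/51 223/51; 223/51 161/102]
step 1: x' = [60803/34001, 9784/34001], P' = [172046/34001 57898/34001; 57898/34001 23249/34001]
step 2: x' = [-5579635/5445469, -3761778/5445469], P' = [26612210/5445469 8915352/5445469; 8915352/5445469 3587930/5445469]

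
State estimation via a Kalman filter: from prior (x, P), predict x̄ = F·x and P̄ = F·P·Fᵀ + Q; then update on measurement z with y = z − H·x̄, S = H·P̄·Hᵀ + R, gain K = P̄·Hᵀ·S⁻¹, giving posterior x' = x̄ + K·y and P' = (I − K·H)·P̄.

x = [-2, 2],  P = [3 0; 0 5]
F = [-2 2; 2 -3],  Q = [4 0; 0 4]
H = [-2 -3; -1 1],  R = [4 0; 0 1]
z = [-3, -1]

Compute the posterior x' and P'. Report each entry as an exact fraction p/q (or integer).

x' = [14074/11717, 1677/11717]
P' = [5760/11717 -1032/11717; -1032/11717 3700/11717]

x̄ = F·x = [8, -10]
P̄ = F·P·Fᵀ + Q = [36 -42; -42 61]
y = z − H·x̄ = [-17, 17]
S = H·P̄·Hᵀ + R = [193 -153; -153 182]
K = P̄·Hᵀ·S⁻¹ = [-2106/11717 -6792/11717; -2259/11717 4732/11717]
x' = x̄ + K·y = [14074/11717, 1677/11717]
P' = (I − K·H)·P̄ = [5760/11717 -1032/11717; -1032/11717 3700/11717]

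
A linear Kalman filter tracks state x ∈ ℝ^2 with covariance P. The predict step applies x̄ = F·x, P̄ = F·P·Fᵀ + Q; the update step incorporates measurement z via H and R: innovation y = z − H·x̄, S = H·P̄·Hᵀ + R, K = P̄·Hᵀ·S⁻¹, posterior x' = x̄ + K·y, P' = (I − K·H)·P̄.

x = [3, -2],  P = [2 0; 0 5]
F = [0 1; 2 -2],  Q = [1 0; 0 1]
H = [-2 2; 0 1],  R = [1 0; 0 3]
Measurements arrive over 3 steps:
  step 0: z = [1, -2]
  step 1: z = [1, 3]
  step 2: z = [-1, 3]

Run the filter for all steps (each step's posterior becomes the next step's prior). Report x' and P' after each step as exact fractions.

step 0: x' = [51/247, 23/38], P' = [245/247 33/38; 33/38 75/76]
step 1: x' = [3627/12106, 4751/6053], P' = [4615/6053 7497/12106; 7497/12106 4293/6053]
step 2: x' = [58687/66616, 27593/66616], P' = [96133/133232 78099/133232; 78099/133232 90885/133232]

step 0: x̄ = F·x = [-2, 10]
step 0: P̄ = F·P·Fᵀ + Q = [6 -10; -10 29]
step 0: y = z − H·x̄ = [-23, -12]
step 0: S = H·P̄·Hᵀ + R = [221 78; 78 32]
step 0: K = P̄·Hᵀ·S⁻¹ = [-61/247 11/38; 9/38 25/76]
step 0: x' = x̄ + K·y = [51/247, 23/38]
step 0: P' = (I − K·H)·P̄ = [245/247 33/38; 33/38 75/76]
step 1: x̄ = F·x = [23/38, -197/247]
step 1: P̄ = F·P·Fᵀ + Q = [151/76 -9/38; -9/38 486/247]
step 1: y = z − H·x̄ = [940/247, 938/247]
step 1: S = H·P̄·Hᵀ + R = [4622/247 1089/247; 1089/247 1227/247]
step 1: K = P̄·Hᵀ·S⁻¹ = [-1733/6053 2499/12106; 1089/6053 1431/6053]
step 1: x' = x̄ + K·y = [3627/12106, 4751/6053]
step 1: P' = (I − K·H)·P̄ = [4615/6053 7497/12106; 7497/12106 4293/6053]
step 2: x̄ = F·x = [4751/6053, -5875/6053]
step 2: P̄ = F·P·Fᵀ + Q = [10346/6053 -1089/6053; -1089/6053 11697/6053]
step 2: y = z − H·x̄ = [15199/6053, 24034/6053]
step 2: S = H·P̄·Hᵀ + R = [102937/6053 25572/6053; 25572/6053 29856/6053]
step 2: K = P̄·Hᵀ·S⁻¹ = [-9017/33308 26033/133232; 6393/33308 30295/133232]
step 2: x' = x̄ + K·y = [58687/66616, 27593/66616]
step 2: P' = (I − K·H)·P̄ = [96133/133232 78099/133232; 78099/133232 90885/133232]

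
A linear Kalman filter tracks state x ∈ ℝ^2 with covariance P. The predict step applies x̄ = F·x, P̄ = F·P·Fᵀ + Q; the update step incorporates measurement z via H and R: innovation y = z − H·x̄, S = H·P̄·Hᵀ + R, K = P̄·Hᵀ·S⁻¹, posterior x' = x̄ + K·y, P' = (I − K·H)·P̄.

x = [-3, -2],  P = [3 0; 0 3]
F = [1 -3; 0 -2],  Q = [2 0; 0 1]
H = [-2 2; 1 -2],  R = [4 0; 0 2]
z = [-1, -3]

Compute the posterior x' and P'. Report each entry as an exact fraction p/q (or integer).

x̄ = F·x = [3, 4]
P̄ = F·P·Fᵀ + Q = [32 18; 18 13]
y = z − H·x̄ = [-3, 2]
S = H·P̄·Hᵀ + R = [40 -8; -8 14]
K = P̄·Hᵀ·S⁻¹ = [-53/62 -24/31; -51/124 -25/31]
x' = x̄ + K·y = [249/62, 449/124]
P' = (I − K·H)·P̄ = [154/31 101/31; 101/31 151/62]

x' = [249/62, 449/124]
P' = [154/31 101/31; 101/31 151/62]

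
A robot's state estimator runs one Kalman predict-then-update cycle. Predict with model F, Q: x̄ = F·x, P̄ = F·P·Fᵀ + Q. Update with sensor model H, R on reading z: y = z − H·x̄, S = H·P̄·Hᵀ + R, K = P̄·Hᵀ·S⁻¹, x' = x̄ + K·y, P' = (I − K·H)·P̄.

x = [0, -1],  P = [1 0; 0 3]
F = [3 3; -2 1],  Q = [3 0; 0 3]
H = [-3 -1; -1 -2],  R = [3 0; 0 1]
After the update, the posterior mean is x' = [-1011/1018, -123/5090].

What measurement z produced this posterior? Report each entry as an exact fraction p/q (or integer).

z = [3, 1]

x̄ = F·x = [-3, -1]
P̄ = F·P·Fᵀ + Q = [39 3; 3 10]
S = H·P̄·Hᵀ + R = [382 158; 158 92]
K = P̄·Hᵀ·S⁻¹ = [-393/1018 177/1018; 943/5090 -1446/2545]
x' − x̄ = [2043/1018, 4967/5090] = K·y
y = (KᵀK)⁻¹·Kᵀ·(x' − x̄) = [-7, -4]
z = y + H·x̄ = [-7, -4] + [10, 5] = [3, 1]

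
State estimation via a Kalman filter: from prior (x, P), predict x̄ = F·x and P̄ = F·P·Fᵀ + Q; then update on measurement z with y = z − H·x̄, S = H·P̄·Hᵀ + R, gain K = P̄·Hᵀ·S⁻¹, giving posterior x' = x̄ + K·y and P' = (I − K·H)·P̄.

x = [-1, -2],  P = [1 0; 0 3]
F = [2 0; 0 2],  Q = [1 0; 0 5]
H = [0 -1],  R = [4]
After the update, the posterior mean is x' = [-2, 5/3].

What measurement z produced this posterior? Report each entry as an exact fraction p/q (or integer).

x̄ = F·x = [-2, -4]
P̄ = F·P·Fᵀ + Q = [5 0; 0 17]
S = H·P̄·Hᵀ + R = [21]
K = P̄·Hᵀ·S⁻¹ = [0; -17/21]
x' − x̄ = [0, 17/3] = K·y
y = (KᵀK)⁻¹·Kᵀ·(x' − x̄) = [-7]
z = y + H·x̄ = [-7] + [4] = [-3]

z = [-3]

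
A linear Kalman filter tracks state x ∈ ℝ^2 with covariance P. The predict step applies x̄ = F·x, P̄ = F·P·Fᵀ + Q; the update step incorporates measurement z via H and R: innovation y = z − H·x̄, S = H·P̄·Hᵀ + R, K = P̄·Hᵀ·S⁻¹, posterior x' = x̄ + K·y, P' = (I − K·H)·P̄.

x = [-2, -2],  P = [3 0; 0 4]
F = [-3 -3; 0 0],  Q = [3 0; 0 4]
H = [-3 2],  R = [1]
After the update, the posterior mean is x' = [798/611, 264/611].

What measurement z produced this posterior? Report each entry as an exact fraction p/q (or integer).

z = [-3]

x̄ = F·x = [12, 0]
P̄ = F·P·Fᵀ + Q = [66 0; 0 4]
S = H·P̄·Hᵀ + R = [611]
K = P̄·Hᵀ·S⁻¹ = [-198/611; 8/611]
x' − x̄ = [-6534/611, 264/611] = K·y
y = (KᵀK)⁻¹·Kᵀ·(x' − x̄) = [33]
z = y + H·x̄ = [33] + [-36] = [-3]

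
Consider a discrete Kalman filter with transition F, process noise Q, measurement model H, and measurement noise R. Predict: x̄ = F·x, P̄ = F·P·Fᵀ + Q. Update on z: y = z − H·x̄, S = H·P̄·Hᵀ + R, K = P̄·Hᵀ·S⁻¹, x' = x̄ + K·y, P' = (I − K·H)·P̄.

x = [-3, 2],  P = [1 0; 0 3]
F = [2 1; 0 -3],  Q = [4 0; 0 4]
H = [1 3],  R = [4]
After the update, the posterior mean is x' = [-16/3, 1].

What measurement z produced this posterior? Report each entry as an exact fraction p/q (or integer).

x̄ = F·x = [-4, -6]
P̄ = F·P·Fᵀ + Q = [11 -9; -9 31]
S = H·P̄·Hᵀ + R = [240]
K = P̄·Hᵀ·S⁻¹ = [-1/15; 7/20]
x' − x̄ = [-4/3, 7] = K·y
y = (KᵀK)⁻¹·Kᵀ·(x' − x̄) = [20]
z = y + H·x̄ = [20] + [-22] = [-2]

z = [-2]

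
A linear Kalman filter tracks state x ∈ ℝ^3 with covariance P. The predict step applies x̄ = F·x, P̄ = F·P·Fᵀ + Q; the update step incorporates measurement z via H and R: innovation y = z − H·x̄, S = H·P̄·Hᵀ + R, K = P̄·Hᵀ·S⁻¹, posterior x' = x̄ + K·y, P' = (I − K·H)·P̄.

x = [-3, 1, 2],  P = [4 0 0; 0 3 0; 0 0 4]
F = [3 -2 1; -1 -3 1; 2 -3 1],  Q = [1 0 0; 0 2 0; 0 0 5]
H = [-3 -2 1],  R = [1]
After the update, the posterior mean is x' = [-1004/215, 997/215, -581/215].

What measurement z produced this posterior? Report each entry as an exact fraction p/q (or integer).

z = [2]

x̄ = F·x = [-9, 2, -7]
P̄ = F·P·Fᵀ + Q = [53 10 46; 10 37 23; 46 23 52]
S = H·P̄·Hᵀ + R = [430]
K = P̄·Hᵀ·S⁻¹ = [-133/430; -81/430; -66/215]
x' − x̄ = [931/215, 567/215, 924/215] = K·y
y = (KᵀK)⁻¹·Kᵀ·(x' − x̄) = [-14]
z = y + H·x̄ = [-14] + [16] = [2]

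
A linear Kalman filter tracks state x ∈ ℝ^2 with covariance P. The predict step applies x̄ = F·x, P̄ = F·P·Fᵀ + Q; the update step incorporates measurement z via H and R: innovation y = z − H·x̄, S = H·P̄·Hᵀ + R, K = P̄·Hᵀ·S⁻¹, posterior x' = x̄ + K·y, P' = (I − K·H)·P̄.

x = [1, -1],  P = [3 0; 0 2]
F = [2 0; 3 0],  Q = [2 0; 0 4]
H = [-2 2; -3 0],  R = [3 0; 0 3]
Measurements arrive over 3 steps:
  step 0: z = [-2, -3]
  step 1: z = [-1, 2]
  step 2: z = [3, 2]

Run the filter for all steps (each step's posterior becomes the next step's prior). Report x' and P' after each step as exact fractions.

step 0: x' = [1492/1485, 229/1485], P' = [482/1485 494/1485; 494/1485 1523/1485]
step 1: x' = [-12232/32717, -19256/32717], P' = [127766/425321 121748/425321; 121748/425321 398318/425321]
step 2: x' = [-83572784/117209429, 66451132/117209429], P' = [35071566/117209429 33286236/117209429; 33286236/117209429 109259490/117209429]

step 0: x̄ = F·x = [2, 3]
step 0: P̄ = F·P·Fᵀ + Q = [14 18; 18 31]
step 0: y = z − H·x̄ = [-4, 3]
step 0: S = H·P̄·Hᵀ + R = [39 -24; -24 129]
step 0: K = P̄·Hᵀ·S⁻¹ = [8/1485 -482/1485; 686/1485 -494/1485]
step 0: x' = x̄ + K·y = [1492/1485, 229/1485]
step 0: P' = (I − K·H)·P̄ = [482/1485 494/1485; 494/1485 1523/1485]
step 1: x̄ = F·x = [2984/1485, 1492/495]
step 1: P̄ = F·P·Fᵀ + Q = [4898/1485 964/495; 964/495 1142/165]
step 1: y = z − H·x̄ = [-4469/1485, 3974/495]
step 1: S = H·P̄·Hᵀ + R = [42023/1485 4012/495; 4012/495 5393/165]
step 1: K = P̄·Hᵀ·S⁻¹ = [-4012/425321 -127766/425321; 184380/425321 -121748/425321]
step 1: x' = x̄ + K·y = [-12232/32717, -19256/32717]
step 1: P' = (I − K·H)·P̄ = [127766/425321 121748/425321; 121748/425321 398318/425321]
step 2: x̄ = F·x = [-24464/32717, -36696/32717]
step 2: P̄ = F·P·Fᵀ + Q = [1361706/425321 766596/425321; 766596/425321 2851178/425321]
step 2: y = z − H·x̄ = [122615/32717, -7958/32717]
step 2: S = H·P̄·Hᵀ + R = [11994731/425321 3570660/425321; 3570660/425321 13531317/425321]
step 2: K = P̄·Hᵀ·S⁻¹ = [-1190220/117209429 -35071566/117209429; 50648836/117209429 -33286236/117209429]
step 2: x' = x̄ + K·y = [-83572784/117209429, 66451132/117209429]
step 2: P' = (I − K·H)·P̄ = [35071566/117209429 33286236/117209429; 33286236/117209429 109259490/117209429]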